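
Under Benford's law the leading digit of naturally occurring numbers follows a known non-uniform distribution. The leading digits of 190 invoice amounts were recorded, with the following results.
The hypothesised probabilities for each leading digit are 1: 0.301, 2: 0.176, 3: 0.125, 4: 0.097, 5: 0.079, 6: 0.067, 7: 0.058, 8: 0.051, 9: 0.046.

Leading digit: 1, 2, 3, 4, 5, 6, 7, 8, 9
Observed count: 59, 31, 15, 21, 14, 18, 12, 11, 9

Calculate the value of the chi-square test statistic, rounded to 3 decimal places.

Expected counts E_i = n·p_i: 190×0.301 = 57.19, 190×0.176 = 33.44, 190×0.125 = 23.75, 190×0.097 = 18.43, 190×0.079 = 15.01, 190×0.067 = 12.73, 190×0.058 = 11.02, 190×0.051 = 9.69, 190×0.046 = 8.74.
cat         O        E   (O−E)²/E
1          59    57.19     0.0573
2          31    33.44     0.1780
3          15    23.75     3.2237
4          21    18.43     0.3584
5          14    15.01     0.0680
6          18    12.73     2.1817
7          12    11.02     0.0872
8          11     9.69     0.1771
9           9     8.74     0.0077
Sum = 6.339

6.339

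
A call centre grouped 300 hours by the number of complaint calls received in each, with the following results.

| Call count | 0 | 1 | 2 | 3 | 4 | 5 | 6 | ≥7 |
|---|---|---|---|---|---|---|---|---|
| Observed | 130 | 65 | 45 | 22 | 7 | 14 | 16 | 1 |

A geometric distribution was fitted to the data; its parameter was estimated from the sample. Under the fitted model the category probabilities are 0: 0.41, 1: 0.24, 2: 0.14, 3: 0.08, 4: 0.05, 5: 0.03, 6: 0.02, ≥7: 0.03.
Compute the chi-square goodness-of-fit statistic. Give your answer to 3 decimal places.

32.282

Expected counts E_i = n·p_i: 300×0.41 = 123, 300×0.24 = 72, 300×0.14 = 42, 300×0.08 = 24, 300×0.05 = 15, 300×0.03 = 9, 300×0.02 = 6, 300×0.03 = 9.
χ² = (130−123)²/123 + (65−72)²/72 + (45−42)²/42 + (22−24)²/24 + (7−15)²/15 + (14−9)²/9 + (16−6)²/6 + (1−9)²/9
   = 0.3984 + 0.6806 + 0.2143 + 0.1667 + 4.2667 + 2.7778 + 16.6667 + 7.1111
Sum = 32.282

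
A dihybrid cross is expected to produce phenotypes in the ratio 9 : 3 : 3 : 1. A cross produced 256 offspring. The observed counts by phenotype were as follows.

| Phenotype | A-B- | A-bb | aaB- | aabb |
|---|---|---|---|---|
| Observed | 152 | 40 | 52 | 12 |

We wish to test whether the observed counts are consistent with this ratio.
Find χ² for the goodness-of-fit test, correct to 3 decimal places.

Ratio total = 16. Expected counts: 256×9/16 = 144, 256×3/16 = 48, 256×3/16 = 48, 256×1/16 = 16.
A-B-: (152 − 144)²/144 = 64/144 = 0.4444
A-bb: (40 − 48)²/48 = 64/48 = 1.3333
aaB-: (52 − 48)²/48 = 16/48 = 0.3333
aabb: (12 − 16)²/16 = 16/16 = 1.0000
Sum = 3.111

3.111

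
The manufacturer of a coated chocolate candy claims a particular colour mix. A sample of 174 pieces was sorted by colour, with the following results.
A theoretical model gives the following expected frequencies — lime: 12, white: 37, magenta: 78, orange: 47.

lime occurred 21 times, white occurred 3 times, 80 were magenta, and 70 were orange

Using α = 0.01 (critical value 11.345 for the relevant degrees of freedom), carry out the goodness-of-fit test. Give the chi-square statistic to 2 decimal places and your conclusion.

χ² = (21−12)²/12 + (3−37)²/37 + (80−78)²/78 + (70−47)²/47
   = 6.750 + 31.243 + 0.051 + 11.255
Sum = 49.30
df = 3. Since 49.30 > 11.345, we reject H₀.

49.30; reject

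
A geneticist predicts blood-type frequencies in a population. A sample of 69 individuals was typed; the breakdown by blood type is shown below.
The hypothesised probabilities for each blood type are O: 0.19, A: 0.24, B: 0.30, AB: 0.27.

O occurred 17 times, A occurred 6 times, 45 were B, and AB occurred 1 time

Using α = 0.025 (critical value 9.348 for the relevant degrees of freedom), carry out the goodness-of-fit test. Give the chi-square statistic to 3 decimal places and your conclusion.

53.098; reject

Expected counts E_i = n·p_i: 69×0.19 = 13.11, 69×0.24 = 16.56, 69×0.30 = 20.7, 69×0.27 = 18.63.
O: (17 − 13.11)²/13.11 = 15.1321/13.11 = 1.1542
A: (6 − 16.56)²/16.56 = 111.5136/16.56 = 6.7339
B: (45 − 20.7)²/20.7 = 590.49/20.7 = 28.5261
AB: (1 − 18.63)²/18.63 = 310.8169/18.63 = 16.6837
Sum = 53.098
df = 3. Since 53.098 > 9.348, we reject H₀.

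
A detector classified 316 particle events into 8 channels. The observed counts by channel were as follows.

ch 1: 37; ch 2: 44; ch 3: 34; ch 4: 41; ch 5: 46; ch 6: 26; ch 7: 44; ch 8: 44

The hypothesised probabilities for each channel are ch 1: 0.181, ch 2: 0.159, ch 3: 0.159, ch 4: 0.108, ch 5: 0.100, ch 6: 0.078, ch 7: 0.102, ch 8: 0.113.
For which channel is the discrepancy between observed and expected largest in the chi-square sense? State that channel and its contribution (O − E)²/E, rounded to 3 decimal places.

ch 1, 7.131

Expected counts E_i = n·p_i: 316×0.181 = 57.196, 316×0.159 = 50.244, 316×0.159 = 50.244, 316×0.108 = 34.128, 316×0.100 = 31.6, 316×0.078 = 24.648, 316×0.102 = 32.232, 316×0.113 = 35.708.
χ² = (37−57.196)²/57.196 + (44−50.244)²/50.244 + (34−50.244)²/50.244 + (41−34.128)²/34.128 + (46−31.6)²/31.6 + (26−24.648)²/24.648 + (44−32.232)²/32.232 + (44−35.708)²/35.708
   = 7.1312 + 0.7760 + 5.2517 + 1.3837 + 6.5620 + 0.0742 + 4.2965 + 1.9255
The largest term is for ch 1: 7.131.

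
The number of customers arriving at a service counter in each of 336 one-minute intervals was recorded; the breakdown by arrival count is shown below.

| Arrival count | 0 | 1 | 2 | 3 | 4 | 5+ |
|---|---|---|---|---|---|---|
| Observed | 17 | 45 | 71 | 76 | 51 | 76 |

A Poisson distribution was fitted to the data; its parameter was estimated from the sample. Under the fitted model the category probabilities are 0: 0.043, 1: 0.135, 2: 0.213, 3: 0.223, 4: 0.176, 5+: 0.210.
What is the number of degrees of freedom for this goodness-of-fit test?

4

There are k = 6 categories and 1 parameter estimated from the data, so df = 6 − 1 − 1 = 4.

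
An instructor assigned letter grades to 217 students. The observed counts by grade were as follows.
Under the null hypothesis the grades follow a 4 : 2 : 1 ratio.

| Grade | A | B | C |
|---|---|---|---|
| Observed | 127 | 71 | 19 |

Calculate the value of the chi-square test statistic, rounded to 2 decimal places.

6.02

Ratio total = 7. Expected counts: 217×4/7 = 124, 217×2/7 = 62, 217×1/7 = 31.
cat         O        E   (O−E)²/E
A         127      124      0.073
B          71       62      1.306
C          19       31      4.645
Sum = 6.02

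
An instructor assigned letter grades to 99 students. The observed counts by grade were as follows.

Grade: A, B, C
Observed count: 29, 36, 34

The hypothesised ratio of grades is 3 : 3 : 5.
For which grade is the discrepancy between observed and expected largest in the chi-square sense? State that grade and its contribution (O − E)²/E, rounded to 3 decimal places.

Ratio total = 11. Expected counts: 99×3/11 = 27, 99×3/11 = 27, 99×5/11 = 45.
χ² = (29−27)²/27 + (36−27)²/27 + (34−45)²/45
   = 0.1481 + 3.0000 + 2.6889
The largest term is for B: 3.000.

B, 3.000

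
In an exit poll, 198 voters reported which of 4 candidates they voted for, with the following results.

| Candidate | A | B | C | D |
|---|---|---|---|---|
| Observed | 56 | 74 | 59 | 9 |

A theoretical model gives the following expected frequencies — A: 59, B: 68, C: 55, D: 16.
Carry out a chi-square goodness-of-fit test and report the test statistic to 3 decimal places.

4.035

χ² = (56−59)²/59 + (74−68)²/68 + (59−55)²/55 + (9−16)²/16
   = 0.1525 + 0.5294 + 0.2909 + 3.0625
Sum = 4.035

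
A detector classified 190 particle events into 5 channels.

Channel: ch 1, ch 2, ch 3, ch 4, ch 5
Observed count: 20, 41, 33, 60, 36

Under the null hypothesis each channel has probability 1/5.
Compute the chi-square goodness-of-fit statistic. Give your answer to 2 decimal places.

22.26

Expected count for each of the 5 categories: 190/5 = 38.
χ² = (20−38)²/38 + (41−38)²/38 + (33−38)²/38 + (60−38)²/38 + (36−38)²/38
   = 8.526 + 0.237 + 0.658 + 12.737 + 0.105
Sum = 22.26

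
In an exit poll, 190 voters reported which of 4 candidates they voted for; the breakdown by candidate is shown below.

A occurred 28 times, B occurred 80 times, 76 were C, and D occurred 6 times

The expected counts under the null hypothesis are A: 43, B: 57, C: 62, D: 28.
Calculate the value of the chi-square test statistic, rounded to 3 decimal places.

34.960

χ² = (28−43)²/43 + (80−57)²/57 + (76−62)²/62 + (6−28)²/28
   = 5.2326 + 9.2807 + 3.1613 + 17.2857
Sum = 34.960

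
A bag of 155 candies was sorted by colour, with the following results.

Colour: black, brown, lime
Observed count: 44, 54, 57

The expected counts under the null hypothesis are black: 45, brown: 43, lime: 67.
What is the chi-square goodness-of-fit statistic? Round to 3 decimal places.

4.329

χ² = (44−45)²/45 + (54−43)²/43 + (57−67)²/67
   = 0.0222 + 2.8140 + 1.4925
Sum = 4.329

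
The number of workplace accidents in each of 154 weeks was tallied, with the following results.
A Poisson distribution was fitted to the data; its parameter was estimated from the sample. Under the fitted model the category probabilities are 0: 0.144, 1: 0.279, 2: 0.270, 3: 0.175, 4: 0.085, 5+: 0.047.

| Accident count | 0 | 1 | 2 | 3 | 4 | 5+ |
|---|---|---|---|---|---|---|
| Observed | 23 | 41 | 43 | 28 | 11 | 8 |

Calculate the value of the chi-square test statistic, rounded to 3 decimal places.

Expected counts E_i = n·p_i: 154×0.144 = 22.176, 154×0.279 = 42.966, 154×0.270 = 41.58, 154×0.175 = 26.95, 154×0.085 = 13.09, 154×0.047 = 7.238.
0: (23 − 22.176)²/22.176 = 0.678976/22.176 = 0.0306
1: (41 − 42.966)²/42.966 = 3.865156/42.966 = 0.0900
2: (43 − 41.58)²/41.58 = 2.0164/41.58 = 0.0485
3: (28 − 26.95)²/26.95 = 1.1025/26.95 = 0.0409
4: (11 − 13.09)²/13.09 = 4.3681/13.09 = 0.3337
5+: (8 − 7.238)²/7.238 = 0.580644/7.238 = 0.0802
Sum = 0.624

0.624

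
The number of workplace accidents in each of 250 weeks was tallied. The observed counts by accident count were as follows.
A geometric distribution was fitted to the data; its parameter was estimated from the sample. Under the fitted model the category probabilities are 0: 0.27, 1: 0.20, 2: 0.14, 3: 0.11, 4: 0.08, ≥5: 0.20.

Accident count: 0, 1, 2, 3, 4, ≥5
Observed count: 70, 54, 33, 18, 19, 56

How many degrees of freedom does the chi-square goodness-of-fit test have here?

There are k = 6 categories and 1 parameter estimated from the data, so df = 6 − 1 − 1 = 4.

4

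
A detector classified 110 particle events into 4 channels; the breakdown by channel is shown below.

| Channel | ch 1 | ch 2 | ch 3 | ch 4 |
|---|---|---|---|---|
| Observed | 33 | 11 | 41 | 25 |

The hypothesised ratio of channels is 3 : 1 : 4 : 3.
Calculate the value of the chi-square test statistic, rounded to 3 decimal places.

Ratio total = 11. Expected counts: 110×3/11 = 30, 110×1/11 = 10, 110×4/11 = 40, 110×3/11 = 30.
cat         O        E   (O−E)²/E
ch 1       33       30     0.3000
ch 2       11       10     0.1000
ch 3       41       40     0.0250
ch 4       25       30     0.8333
Sum = 1.258

1.258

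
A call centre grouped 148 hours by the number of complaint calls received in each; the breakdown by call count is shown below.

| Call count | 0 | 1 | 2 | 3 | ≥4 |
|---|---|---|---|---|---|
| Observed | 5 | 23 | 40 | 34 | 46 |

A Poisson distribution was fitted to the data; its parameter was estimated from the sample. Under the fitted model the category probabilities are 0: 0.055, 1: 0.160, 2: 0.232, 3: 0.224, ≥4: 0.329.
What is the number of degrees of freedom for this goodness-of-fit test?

3

There are k = 5 categories and 1 parameter estimated from the data, so df = 5 − 1 − 1 = 3.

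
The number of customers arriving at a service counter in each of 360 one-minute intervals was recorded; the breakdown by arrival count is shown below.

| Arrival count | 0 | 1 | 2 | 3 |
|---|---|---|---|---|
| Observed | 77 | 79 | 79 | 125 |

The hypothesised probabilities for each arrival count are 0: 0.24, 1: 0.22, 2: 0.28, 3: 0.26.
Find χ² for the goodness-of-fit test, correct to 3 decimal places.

16.272

Expected counts E_i = n·p_i: 360×0.24 = 86.4, 360×0.22 = 79.2, 360×0.28 = 100.8, 360×0.26 = 93.6.
χ² = (77−86.4)²/86.4 + (79−79.2)²/79.2 + (79−100.8)²/100.8 + (125−93.6)²/93.6
   = 1.0227 + 0.0005 + 4.7147 + 10.5338
Sum = 16.272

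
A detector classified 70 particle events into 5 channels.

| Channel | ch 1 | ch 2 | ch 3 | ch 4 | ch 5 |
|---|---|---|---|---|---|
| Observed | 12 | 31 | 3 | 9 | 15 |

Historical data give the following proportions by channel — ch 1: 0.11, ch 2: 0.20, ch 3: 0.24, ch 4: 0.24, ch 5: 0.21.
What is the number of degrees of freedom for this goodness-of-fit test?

There are k = 5 categories and no parameters were estimated from the data, so df = 5 − 1 = 4.

4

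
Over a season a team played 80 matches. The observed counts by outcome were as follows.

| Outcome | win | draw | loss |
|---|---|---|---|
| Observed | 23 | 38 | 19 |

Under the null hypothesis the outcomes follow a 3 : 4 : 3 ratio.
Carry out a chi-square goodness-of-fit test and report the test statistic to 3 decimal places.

2.208

Ratio total = 10. Expected counts: 80×3/10 = 24, 80×4/10 = 32, 80×3/10 = 24.
win: (23 − 24)²/24 = 1/24 = 0.0417
draw: (38 − 32)²/32 = 36/32 = 1.1250
loss: (19 − 24)²/24 = 25/24 = 1.0417
Sum = 2.208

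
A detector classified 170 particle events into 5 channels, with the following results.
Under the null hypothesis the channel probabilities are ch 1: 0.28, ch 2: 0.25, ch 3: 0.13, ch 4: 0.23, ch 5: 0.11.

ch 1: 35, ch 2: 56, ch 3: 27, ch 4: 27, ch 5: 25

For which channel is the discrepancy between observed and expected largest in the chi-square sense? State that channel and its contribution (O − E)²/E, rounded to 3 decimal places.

ch 2, 4.288

Expected counts E_i = n·p_i: 170×0.28 = 47.6, 170×0.25 = 42.5, 170×0.13 = 22.1, 170×0.23 = 39.1, 170×0.11 = 18.7.
cat         O        E   (O−E)²/E
ch 1       35     47.6     3.3353
ch 2       56     42.5     4.2882
ch 3       27     22.1     1.0864
ch 4       27     39.1     3.7445
ch 5       25     18.7     2.1225
The largest term is for ch 2: 4.288.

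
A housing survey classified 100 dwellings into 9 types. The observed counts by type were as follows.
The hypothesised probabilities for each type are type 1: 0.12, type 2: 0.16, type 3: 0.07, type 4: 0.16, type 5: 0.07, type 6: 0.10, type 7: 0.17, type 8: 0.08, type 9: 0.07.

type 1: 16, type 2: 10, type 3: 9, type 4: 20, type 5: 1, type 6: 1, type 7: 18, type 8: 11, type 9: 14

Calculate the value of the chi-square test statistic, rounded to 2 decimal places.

26.58

Expected counts E_i = n·p_i: 100×0.12 = 12, 100×0.16 = 16, 100×0.07 = 7, 100×0.16 = 16, 100×0.07 = 7, 100×0.10 = 10, 100×0.17 = 17, 100×0.08 = 8, 100×0.07 = 7.
type 1: (16 − 12)²/12 = 16/12 = 1.333
type 2: (10 − 16)²/16 = 36/16 = 2.250
type 3: (9 − 7)²/7 = 4/7 = 0.571
type 4: (20 − 16)²/16 = 16/16 = 1.000
type 5: (1 − 7)²/7 = 36/7 = 5.143
type 6: (1 − 10)²/10 = 81/10 = 8.100
type 7: (18 − 17)²/17 = 1/17 = 0.059
type 8: (11 − 8)²/8 = 9/8 = 1.125
type 9: (14 − 7)²/7 = 49/7 = 7.000
Sum = 26.58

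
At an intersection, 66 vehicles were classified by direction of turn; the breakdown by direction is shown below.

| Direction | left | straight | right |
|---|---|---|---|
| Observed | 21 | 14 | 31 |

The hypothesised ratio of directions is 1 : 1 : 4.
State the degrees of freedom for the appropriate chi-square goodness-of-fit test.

2

There are k = 3 categories and no parameters were estimated from the data, so df = 3 − 1 = 2.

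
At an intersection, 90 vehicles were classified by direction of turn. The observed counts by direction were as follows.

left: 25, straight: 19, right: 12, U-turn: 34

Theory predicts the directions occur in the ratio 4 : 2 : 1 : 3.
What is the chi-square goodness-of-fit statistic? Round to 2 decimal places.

Ratio total = 10. Expected counts: 90×4/10 = 36, 90×2/10 = 18, 90×1/10 = 9, 90×3/10 = 27.
cat           O        E   (O−E)²/E
left         25       36      3.361
straight     19       18      0.056
right        12        9      1.000
U-turn       34       27      1.815
Sum = 6.23

6.23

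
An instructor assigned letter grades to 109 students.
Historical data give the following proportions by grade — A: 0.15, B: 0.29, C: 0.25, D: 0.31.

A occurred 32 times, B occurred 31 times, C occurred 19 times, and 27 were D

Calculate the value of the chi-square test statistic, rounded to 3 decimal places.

18.854

Expected counts E_i = n·p_i: 109×0.15 = 16.35, 109×0.29 = 31.61, 109×0.25 = 27.25, 109×0.31 = 33.79.
cat         O        E   (O−E)²/E
A          32    16.35    14.9800
B          31    31.61     0.0118
C          19    27.25     2.4977
D          27    33.79     1.3644
Sum = 18.854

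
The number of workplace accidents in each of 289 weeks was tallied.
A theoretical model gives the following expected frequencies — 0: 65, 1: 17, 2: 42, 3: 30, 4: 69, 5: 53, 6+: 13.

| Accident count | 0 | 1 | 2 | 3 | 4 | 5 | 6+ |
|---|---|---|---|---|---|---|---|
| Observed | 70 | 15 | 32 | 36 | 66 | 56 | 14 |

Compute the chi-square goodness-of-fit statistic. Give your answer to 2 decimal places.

cat         O        E   (O−E)²/E
0          70       65      0.385
1          15       17      0.235
2          32       42      2.381
3          36       30      1.200
4          66       69      0.130
5          56       53      0.170
6+         14       13      0.077
Sum = 4.58

4.58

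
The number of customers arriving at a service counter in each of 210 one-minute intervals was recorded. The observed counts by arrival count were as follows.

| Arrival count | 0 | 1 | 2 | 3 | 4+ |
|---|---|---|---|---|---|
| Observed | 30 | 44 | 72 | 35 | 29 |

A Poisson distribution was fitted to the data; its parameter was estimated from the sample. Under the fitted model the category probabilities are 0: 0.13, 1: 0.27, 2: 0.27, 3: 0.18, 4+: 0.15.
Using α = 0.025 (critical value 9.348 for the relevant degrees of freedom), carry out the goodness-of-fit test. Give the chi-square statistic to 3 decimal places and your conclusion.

Expected counts E_i = n·p_i: 210×0.13 = 27.3, 210×0.27 = 56.7, 210×0.27 = 56.7, 210×0.18 = 37.8, 210×0.15 = 31.5.
χ² = (30−27.3)²/27.3 + (44−56.7)²/56.7 + (72−56.7)²/56.7 + (35−37.8)²/37.8 + (29−31.5)²/31.5
   = 0.2670 + 2.8446 + 4.1286 + 0.2074 + 0.1984
Sum = 7.646
df = 3. Since 7.646 < 9.348, we do not reject H₀.

7.646; do not reject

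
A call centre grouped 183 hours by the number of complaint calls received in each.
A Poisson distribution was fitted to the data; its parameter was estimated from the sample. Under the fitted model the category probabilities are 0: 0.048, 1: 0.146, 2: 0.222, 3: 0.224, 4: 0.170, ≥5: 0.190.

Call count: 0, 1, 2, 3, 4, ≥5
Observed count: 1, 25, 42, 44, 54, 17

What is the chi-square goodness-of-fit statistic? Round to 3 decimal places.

33.199

Expected counts E_i = n·p_i: 183×0.048 = 8.784, 183×0.146 = 26.718, 183×0.222 = 40.626, 183×0.224 = 40.992, 183×0.170 = 31.11, 183×0.190 = 34.77.
cat         O        E   (O−E)²/E
0           1    8.784     6.8978
1          25   26.718     0.1105
2          42   40.626     0.0465
3          44   40.992     0.2207
4          54    31.11    16.8419
≥5         17    34.77     9.0818
Sum = 33.199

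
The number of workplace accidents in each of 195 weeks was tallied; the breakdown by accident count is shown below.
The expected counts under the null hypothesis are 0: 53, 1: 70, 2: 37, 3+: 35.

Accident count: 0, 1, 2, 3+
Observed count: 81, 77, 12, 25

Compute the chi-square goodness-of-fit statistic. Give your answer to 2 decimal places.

35.24

χ² = (81−53)²/53 + (77−70)²/70 + (12−37)²/37 + (25−35)²/35
   = 14.792 + 0.700 + 16.892 + 2.857
Sum = 35.24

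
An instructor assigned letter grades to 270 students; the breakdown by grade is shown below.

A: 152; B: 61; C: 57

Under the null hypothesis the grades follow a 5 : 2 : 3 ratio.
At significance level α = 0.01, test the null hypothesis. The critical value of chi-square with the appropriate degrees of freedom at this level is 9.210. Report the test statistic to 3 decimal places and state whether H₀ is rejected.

10.159; reject

Ratio total = 10. Expected counts: 270×5/10 = 135, 270×2/10 = 54, 270×3/10 = 81.
χ² = (152−135)²/135 + (61−54)²/54 + (57−81)²/81
   = 2.1407 + 0.9074 + 7.1111
Sum = 10.159
df = 2. Since 10.159 > 9.210, we reject H₀.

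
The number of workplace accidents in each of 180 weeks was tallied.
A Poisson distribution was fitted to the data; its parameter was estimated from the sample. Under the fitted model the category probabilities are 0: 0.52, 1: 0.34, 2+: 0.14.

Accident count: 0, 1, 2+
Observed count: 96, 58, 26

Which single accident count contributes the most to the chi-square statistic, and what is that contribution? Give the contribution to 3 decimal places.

Expected counts E_i = n·p_i: 180×0.52 = 93.6, 180×0.34 = 61.2, 180×0.14 = 25.2.
cat         O        E   (O−E)²/E
0          96     93.6     0.0615
1          58     61.2     0.1673
2+         26     25.2     0.0254
The largest term is for 1: 0.167.

1, 0.167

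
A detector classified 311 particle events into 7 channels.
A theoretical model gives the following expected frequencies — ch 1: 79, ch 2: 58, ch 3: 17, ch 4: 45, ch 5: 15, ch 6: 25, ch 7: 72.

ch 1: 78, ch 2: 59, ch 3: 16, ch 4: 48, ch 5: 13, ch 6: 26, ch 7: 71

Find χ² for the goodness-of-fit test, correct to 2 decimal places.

0.61

ch 1: (78 − 79)²/79 = 1/79 = 0.013
ch 2: (59 − 58)²/58 = 1/58 = 0.017
ch 3: (16 − 17)²/17 = 1/17 = 0.059
ch 4: (48 − 45)²/45 = 9/45 = 0.200
ch 5: (13 − 15)²/15 = 4/15 = 0.267
ch 6: (26 − 25)²/25 = 1/25 = 0.040
ch 7: (71 − 72)²/72 = 1/72 = 0.014
Sum = 0.61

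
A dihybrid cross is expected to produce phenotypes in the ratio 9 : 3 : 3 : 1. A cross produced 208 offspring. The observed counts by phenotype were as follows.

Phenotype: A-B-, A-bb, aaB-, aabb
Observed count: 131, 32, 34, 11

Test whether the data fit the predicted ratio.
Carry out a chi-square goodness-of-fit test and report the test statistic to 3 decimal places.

Ratio total = 16. Expected counts: 208×9/16 = 117, 208×3/16 = 39, 208×3/16 = 39, 208×1/16 = 13.
χ² = (131−117)²/117 + (32−39)²/39 + (34−39)²/39 + (11−13)²/13
   = 1.6752 + 1.2564 + 0.6410 + 0.3077
Sum = 3.880

3.880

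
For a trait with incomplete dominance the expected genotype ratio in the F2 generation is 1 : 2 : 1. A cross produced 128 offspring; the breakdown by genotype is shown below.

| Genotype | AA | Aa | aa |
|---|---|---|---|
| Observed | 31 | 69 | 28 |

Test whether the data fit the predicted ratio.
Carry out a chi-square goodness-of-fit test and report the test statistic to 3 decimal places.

0.922

Ratio total = 4. Expected counts: 128×1/4 = 32, 128×2/4 = 64, 128×1/4 = 32.
χ² = (31−32)²/32 + (69−64)²/64 + (28−32)²/32
   = 0.0313 + 0.3906 + 0.5000
Sum = 0.922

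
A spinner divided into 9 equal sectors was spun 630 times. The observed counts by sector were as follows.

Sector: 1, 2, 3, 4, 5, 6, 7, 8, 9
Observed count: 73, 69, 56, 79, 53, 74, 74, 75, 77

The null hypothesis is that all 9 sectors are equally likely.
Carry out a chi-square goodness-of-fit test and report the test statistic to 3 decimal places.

Under H₀ each category has probability 1/9, so each expected count is 630/9 = 70.
1: (73 − 70)²/70 = 9/70 = 0.1286
2: (69 − 70)²/70 = 1/70 = 0.0143
3: (56 − 70)²/70 = 196/70 = 2.8000
4: (79 − 70)²/70 = 81/70 = 1.1571
5: (53 − 70)²/70 = 289/70 = 4.1286
6: (74 − 70)²/70 = 16/70 = 0.2286
7: (74 − 70)²/70 = 16/70 = 0.2286
8: (75 − 70)²/70 = 25/70 = 0.3571
9: (77 − 70)²/70 = 49/70 = 0.7000
Sum = 9.743

9.743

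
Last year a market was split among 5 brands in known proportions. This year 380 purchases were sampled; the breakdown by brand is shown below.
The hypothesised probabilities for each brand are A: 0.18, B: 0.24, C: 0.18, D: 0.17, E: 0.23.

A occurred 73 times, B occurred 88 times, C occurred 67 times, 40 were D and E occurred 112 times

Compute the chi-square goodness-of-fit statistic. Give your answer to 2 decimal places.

16.74

Expected counts E_i = n·p_i: 380×0.18 = 68.4, 380×0.24 = 91.2, 380×0.18 = 68.4, 380×0.17 = 64.6, 380×0.23 = 87.4.
A: (73 − 68.4)²/68.4 = 21.16/68.4 = 0.309
B: (88 − 91.2)²/91.2 = 10.24/91.2 = 0.112
C: (67 − 68.4)²/68.4 = 1.96/68.4 = 0.029
D: (40 − 64.6)²/64.6 = 605.16/64.6 = 9.368
E: (112 − 87.4)²/87.4 = 605.16/87.4 = 6.924
Sum = 16.74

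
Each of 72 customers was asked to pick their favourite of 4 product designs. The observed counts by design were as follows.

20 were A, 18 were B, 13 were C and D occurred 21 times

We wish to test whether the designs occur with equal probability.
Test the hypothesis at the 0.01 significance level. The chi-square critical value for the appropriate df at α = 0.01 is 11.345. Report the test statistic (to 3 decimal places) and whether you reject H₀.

2.111; do not reject

Under H₀ each category has probability 1/4, so each expected count is 72/4 = 18.
χ² = (20−18)²/18 + (18−18)²/18 + (13−18)²/18 + (21−18)²/18
   = 0.2222 + 0.0000 + 1.3889 + 0.5000
Sum = 2.111
df = 3. Since 2.111 < 11.345, we do not reject H₀.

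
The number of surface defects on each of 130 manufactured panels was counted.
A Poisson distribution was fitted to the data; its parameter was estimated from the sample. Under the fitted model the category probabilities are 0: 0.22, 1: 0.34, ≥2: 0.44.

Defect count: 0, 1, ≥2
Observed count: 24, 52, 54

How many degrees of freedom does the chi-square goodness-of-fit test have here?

There are k = 3 categories and 1 parameter estimated from the data, so df = 3 − 1 − 1 = 1.

1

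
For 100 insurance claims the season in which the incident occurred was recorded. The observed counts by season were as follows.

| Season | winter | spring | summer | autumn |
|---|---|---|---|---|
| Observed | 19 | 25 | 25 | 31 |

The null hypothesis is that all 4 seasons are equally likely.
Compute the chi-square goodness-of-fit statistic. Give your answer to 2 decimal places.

Expected count for each of the 4 categories: 100/4 = 25.
cat         O        E   (O−E)²/E
winter     19       25      1.440
spring     25       25      0.000
summer     25       25      0.000
autumn     31       25      1.440
Sum = 2.88

2.88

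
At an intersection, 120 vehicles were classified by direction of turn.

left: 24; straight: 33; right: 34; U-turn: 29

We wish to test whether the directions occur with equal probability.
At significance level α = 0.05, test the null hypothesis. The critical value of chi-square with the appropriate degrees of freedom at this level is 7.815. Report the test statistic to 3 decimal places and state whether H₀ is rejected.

Expected count for each of the 4 categories: 120/4 = 30.
left: (24 − 30)²/30 = 36/30 = 1.2000
straight: (33 − 30)²/30 = 9/30 = 0.3000
right: (34 − 30)²/30 = 16/30 = 0.5333
U-turn: (29 − 30)²/30 = 1/30 = 0.0333
Sum = 2.067
df = 3. Since 2.067 < 7.815, we do not reject H₀.

2.067; do not reject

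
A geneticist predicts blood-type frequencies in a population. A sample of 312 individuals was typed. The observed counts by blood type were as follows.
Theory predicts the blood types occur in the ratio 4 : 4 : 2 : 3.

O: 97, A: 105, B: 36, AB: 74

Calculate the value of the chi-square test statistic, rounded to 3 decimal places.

Ratio total = 13. Expected counts: 312×4/13 = 96, 312×4/13 = 96, 312×2/13 = 48, 312×3/13 = 72.
cat         O        E   (O−E)²/E
O          97       96     0.0104
A         105       96     0.8438
B          36       48     3.0000
AB         74       72     0.0556
Sum = 3.910

3.910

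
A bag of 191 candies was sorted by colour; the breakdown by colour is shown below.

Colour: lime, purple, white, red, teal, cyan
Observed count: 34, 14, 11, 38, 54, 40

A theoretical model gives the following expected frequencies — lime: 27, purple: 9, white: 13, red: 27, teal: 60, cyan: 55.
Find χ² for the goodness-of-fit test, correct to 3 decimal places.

14.073

lime: (34 − 27)²/27 = 49/27 = 1.8148
purple: (14 − 9)²/9 = 25/9 = 2.7778
white: (11 − 13)²/13 = 4/13 = 0.3077
red: (38 − 27)²/27 = 121/27 = 4.4815
teal: (54 − 60)²/60 = 36/60 = 0.6000
cyan: (40 − 55)²/55 = 225/55 = 4.0909
Sum = 14.073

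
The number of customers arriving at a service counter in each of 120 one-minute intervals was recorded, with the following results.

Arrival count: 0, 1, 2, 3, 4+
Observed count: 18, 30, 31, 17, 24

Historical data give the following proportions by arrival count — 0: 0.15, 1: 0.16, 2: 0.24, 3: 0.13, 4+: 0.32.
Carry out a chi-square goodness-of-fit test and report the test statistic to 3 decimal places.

11.769

Expected counts E_i = n·p_i: 120×0.15 = 18, 120×0.16 = 19.2, 120×0.24 = 28.8, 120×0.13 = 15.6, 120×0.32 = 38.4.
cat         O        E   (O−E)²/E
0          18       18     0.0000
1          30     19.2     6.0750
2          31     28.8     0.1681
3          17     15.6     0.1256
4+         24     38.4     5.4000
Sum = 11.769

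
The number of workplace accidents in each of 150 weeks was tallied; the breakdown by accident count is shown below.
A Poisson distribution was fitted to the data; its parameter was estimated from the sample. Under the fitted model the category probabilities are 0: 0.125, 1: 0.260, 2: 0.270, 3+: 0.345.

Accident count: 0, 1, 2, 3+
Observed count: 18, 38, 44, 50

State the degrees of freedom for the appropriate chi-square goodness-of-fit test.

There are k = 4 categories and 1 parameter estimated from the data, so df = 4 − 1 − 1 = 2.

2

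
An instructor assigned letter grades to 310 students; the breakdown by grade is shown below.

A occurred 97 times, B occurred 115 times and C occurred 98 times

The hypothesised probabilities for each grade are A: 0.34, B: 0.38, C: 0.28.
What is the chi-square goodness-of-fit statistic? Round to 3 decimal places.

Expected counts E_i = n·p_i: 310×0.34 = 105.4, 310×0.38 = 117.8, 310×0.28 = 86.8.
χ² = (97−105.4)²/105.4 + (115−117.8)²/117.8 + (98−86.8)²/86.8
   = 0.6694 + 0.0666 + 1.4452
Sum = 2.181

2.181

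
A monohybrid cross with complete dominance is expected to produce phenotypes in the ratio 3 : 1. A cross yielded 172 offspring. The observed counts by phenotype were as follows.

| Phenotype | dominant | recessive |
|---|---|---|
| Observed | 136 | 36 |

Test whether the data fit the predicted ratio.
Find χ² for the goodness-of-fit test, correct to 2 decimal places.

1.52

Ratio total = 4. Expected counts: 172×3/4 = 129, 172×1/4 = 43.
cat            O        E   (O−E)²/E
dominant     136      129      0.380
recessive     36       43      1.140
Sum = 1.52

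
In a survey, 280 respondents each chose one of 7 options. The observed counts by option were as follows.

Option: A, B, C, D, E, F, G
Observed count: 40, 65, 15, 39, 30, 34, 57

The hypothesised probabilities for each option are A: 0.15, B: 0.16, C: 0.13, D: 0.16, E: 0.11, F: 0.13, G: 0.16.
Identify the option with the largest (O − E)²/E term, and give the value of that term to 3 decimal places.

C, 12.581

Expected counts E_i = n·p_i: 280×0.15 = 42, 280×0.16 = 44.8, 280×0.13 = 36.4, 280×0.16 = 44.8, 280×0.11 = 30.8, 280×0.13 = 36.4, 280×0.16 = 44.8.
cat         O        E   (O−E)²/E
A          40       42     0.0952
B          65     44.8     9.1080
C          15     36.4    12.5813
D          39     44.8     0.7509
E          30     30.8     0.0208
F          34     36.4     0.1582
G          57     44.8     3.3223
The largest term is for C: 12.581.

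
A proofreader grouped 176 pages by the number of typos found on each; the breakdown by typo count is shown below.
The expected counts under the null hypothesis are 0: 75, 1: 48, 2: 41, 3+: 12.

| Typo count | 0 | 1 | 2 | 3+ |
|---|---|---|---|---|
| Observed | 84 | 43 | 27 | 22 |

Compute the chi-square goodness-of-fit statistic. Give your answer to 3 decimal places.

χ² = (84−75)²/75 + (43−48)²/48 + (27−41)²/41 + (22−12)²/12
   = 1.0800 + 0.5208 + 4.7805 + 8.3333
Sum = 14.715

14.715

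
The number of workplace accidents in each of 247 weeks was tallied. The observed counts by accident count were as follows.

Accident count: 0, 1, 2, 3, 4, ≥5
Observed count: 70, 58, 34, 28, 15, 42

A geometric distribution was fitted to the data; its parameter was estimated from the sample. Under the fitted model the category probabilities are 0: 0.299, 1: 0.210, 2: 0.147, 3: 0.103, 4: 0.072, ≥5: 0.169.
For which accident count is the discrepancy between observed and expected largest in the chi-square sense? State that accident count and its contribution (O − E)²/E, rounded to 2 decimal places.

Expected counts E_i = n·p_i: 247×0.299 = 73.853, 247×0.210 = 51.87, 247×0.147 = 36.309, 247×0.103 = 25.441, 247×0.072 = 17.784, 247×0.169 = 41.743.
cat         O        E   (O−E)²/E
0          70   73.853      0.201
1          58    51.87      0.724
2          34   36.309      0.147
3          28   25.441      0.257
4          15   17.784      0.436
≥5         42   41.743      0.002
The largest term is for 1: 0.72.

1, 0.72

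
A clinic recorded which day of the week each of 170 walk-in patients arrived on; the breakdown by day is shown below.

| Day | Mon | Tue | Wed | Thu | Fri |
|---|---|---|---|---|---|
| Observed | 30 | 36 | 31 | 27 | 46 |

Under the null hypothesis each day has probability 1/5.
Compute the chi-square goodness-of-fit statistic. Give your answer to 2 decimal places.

Under H₀ each category has probability 1/5, so each expected count is 170/5 = 34.
χ² = (30−34)²/34 + (36−34)²/34 + (31−34)²/34 + (27−34)²/34 + (46−34)²/34
   = 0.471 + 0.118 + 0.265 + 1.441 + 4.235
Sum = 6.53

6.53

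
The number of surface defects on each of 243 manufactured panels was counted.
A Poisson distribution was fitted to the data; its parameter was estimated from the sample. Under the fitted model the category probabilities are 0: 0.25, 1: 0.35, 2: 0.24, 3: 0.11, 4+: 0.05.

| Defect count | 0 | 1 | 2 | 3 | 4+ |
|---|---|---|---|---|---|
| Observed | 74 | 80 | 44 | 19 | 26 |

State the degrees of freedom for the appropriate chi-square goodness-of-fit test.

3

There are k = 5 categories and 1 parameter estimated from the data, so df = 5 − 1 − 1 = 3.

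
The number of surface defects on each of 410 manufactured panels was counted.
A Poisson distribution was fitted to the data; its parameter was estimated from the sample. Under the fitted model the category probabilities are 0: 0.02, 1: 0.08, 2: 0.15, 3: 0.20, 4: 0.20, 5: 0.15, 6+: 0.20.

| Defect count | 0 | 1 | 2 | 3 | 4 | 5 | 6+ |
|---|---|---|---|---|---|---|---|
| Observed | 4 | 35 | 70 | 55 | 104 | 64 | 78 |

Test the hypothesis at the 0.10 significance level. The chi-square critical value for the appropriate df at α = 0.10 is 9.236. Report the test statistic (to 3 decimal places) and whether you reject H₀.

18.563; reject

Expected counts E_i = n·p_i: 410×0.02 = 8.2, 410×0.08 = 32.8, 410×0.15 = 61.5, 410×0.20 = 82, 410×0.20 = 82, 410×0.15 = 61.5, 410×0.20 = 82.
χ² = (4−8.2)²/8.2 + (35−32.8)²/32.8 + (70−61.5)²/61.5 + (55−82)²/82 + (104−82)²/82 + (64−61.5)²/61.5 + (78−82)²/82
   = 2.1512 + 0.1476 + 1.1748 + 8.8902 + 5.9024 + 0.1016 + 0.1951
Sum = 18.563
df = 5. Since 18.563 > 9.236, we reject H₀.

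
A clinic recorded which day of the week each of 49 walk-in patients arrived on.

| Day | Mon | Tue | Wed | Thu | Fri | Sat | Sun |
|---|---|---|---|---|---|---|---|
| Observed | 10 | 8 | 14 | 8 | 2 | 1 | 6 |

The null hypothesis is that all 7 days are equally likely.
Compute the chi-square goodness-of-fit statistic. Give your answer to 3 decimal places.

17.429

Under H₀ each category has probability 1/7, so each expected count is 49/7 = 7.
χ² = (10−7)²/7 + (8−7)²/7 + (14−7)²/7 + (8−7)²/7 + (2−7)²/7 + (1−7)²/7 + (6−7)²/7
   = 1.2857 + 0.1429 + 7.0000 + 0.1429 + 3.5714 + 5.1429 + 0.1429
Sum = 17.429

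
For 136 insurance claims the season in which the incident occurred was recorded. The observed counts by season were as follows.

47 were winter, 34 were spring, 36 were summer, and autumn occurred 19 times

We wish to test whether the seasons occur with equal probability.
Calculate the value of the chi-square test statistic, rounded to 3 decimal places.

11.706

Expected count for each of the 4 categories: 136/4 = 34.
χ² = (47−34)²/34 + (34−34)²/34 + (36−34)²/34 + (19−34)²/34
   = 4.9706 + 0.0000 + 0.1176 + 6.6176
Sum = 11.706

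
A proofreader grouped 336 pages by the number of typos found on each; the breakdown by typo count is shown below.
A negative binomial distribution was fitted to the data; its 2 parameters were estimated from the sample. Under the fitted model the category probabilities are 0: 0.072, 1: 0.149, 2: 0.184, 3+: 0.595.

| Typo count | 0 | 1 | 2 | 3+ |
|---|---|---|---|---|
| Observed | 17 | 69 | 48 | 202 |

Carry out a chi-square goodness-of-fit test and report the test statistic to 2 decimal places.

Expected counts E_i = n·p_i: 336×0.072 = 24.192, 336×0.149 = 50.064, 336×0.184 = 61.824, 336×0.595 = 199.92.
cat         O        E   (O−E)²/E
0          17   24.192      2.138
1          69   50.064      7.162
2          48   61.824      3.091
3+        202   199.92      0.022
Sum = 12.41

12.41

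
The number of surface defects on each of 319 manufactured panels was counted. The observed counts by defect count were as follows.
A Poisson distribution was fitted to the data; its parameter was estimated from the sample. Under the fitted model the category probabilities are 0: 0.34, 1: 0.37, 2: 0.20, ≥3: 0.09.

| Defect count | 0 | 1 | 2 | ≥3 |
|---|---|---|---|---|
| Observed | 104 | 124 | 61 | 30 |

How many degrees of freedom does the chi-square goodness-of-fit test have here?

2

There are k = 4 categories and 1 parameter estimated from the data, so df = 4 − 1 − 1 = 2.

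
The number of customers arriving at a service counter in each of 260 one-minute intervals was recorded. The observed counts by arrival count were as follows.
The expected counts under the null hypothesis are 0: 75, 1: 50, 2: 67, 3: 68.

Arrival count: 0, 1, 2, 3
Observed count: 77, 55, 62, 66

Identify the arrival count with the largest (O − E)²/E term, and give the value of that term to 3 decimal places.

0: (77 − 75)²/75 = 4/75 = 0.0533
1: (55 − 50)²/50 = 25/50 = 0.5000
2: (62 − 67)²/67 = 25/67 = 0.3731
3: (66 − 68)²/68 = 4/68 = 0.0588
The largest term is for 1: 0.500.

1, 0.500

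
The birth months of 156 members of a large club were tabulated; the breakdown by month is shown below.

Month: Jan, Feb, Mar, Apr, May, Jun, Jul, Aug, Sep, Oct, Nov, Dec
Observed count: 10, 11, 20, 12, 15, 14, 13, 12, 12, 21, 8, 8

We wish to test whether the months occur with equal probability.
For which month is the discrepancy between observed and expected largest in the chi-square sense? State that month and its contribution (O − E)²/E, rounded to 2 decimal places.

Oct, 4.92

Expected count for each of the 12 categories: 156/12 = 13.
χ² = (10−13)²/13 + (11−13)²/13 + (20−13)²/13 + (12−13)²/13 + (15−13)²/13 + (14−13)²/13 + (13−13)²/13 + (12−13)²/13 + (12−13)²/13 + (21−13)²/13 + (8−13)²/13 + (8−13)²/13
   = 0.692 + 0.308 + 3.769 + 0.077 + 0.308 + 0.077 + 0.000 + 0.077 + 0.077 + 4.923 + 1.923 + 1.923
The largest term is for Oct: 4.92.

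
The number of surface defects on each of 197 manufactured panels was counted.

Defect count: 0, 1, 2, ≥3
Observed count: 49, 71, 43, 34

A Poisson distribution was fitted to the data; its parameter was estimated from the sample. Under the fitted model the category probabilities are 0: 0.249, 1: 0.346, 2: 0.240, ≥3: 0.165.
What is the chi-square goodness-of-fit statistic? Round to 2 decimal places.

0.57

Expected counts E_i = n·p_i: 197×0.249 = 49.053, 197×0.346 = 68.162, 197×0.240 = 47.28, 197×0.165 = 32.505.
χ² = (49−49.053)²/49.053 + (71−68.162)²/68.162 + (43−47.28)²/47.28 + (34−32.505)²/32.505
   = 0.000 + 0.118 + 0.387 + 0.069
Sum = 0.57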